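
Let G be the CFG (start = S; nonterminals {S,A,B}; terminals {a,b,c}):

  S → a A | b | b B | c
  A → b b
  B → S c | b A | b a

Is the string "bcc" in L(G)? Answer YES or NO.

CNF form of G:
  S -> T0 B | T2 A | b | c
  A -> T0 T0
  B -> S T1 | T0 A | T0 T2
  T0 -> b
  T1 -> c
  T2 -> a

CYK table (by increasing span):
  cell(0,0) b: {S,T0}  orig:{S}
  cell(1,1) c: {S,T1}  orig:{S}
  cell(2,2) c: {S,T1}  orig:{S}
  cell(0,1) bc: {B}
  cell(1,2) cc: {B}
  cell(0,2) bcc: {S}

S ∈ T[0,2] ⇒ YES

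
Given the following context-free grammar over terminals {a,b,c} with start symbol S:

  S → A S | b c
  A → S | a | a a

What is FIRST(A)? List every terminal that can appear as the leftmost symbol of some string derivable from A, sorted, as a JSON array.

FIRST sets, iterate to fixpoint:
iter 1:
  A via A→a: +{a}
  S via S→A S: +{a}
  S via S→b c: +{b}
  S: {a,b}  A: {a}
iter 2:
  A via A→S: +{b}
  S: {a,b}  A: {a,b}
iter 3: (no change)
  S: {a,b}  A: {a,b}

FIRST(A) = ["a", "b"]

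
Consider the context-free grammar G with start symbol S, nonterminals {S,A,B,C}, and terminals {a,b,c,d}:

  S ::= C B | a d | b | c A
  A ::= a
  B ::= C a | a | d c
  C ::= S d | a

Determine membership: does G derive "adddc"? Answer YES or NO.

CNF form of G:
  S -> C B | T0 T1 | T2 A | b
  A -> a
  B -> C T0 | T1 T2 | a
  C -> S T1 | a
  T0 -> a
  T1 -> d
  T2 -> c

CYK table (by increasing span):
  T[0,0] 'a' = {A,B,C,T0}  orig:{A,B,C}
  T[1,1] 'd' = {T1}  orig:{}
  T[2,2] 'd' = {T1}  orig:{}
  T[3,3] 'd' = {T1}  orig:{}
  T[4,4] 'c' = {T2}  orig:{}
  T[0,1] 'ad' = {S}
  T[1,2] 'dd' = ∅
  T[2,3] 'dd' = ∅
  T[3,4] 'dc' = {B}
  T[0,2] 'add' = {C}
  T[1,3] 'ddd' = ∅
  T[2,4] 'ddc' = ∅
  T[0,3] 'addd' = ∅
  T[1,4] 'dddc' = ∅
  T[0,4] 'adddc' = {S}

S ∈ T[0,4] ⇒ YES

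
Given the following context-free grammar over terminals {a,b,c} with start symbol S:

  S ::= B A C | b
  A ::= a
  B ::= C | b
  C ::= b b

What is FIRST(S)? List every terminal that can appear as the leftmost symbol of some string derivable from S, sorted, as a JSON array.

FIRST sets, iterate to fixpoint:
[1]
  A via A→a: +{a}
  B via B→b: +{b}
  C via C→b b: +{b}
  S via S→B A C: +{b}
  S: {b}  A: {a}  B: {b}  C: {b}
[2] done
  S: {b}  A: {a}  B: {b}  C: {b}

FIRST(S) = ["b"]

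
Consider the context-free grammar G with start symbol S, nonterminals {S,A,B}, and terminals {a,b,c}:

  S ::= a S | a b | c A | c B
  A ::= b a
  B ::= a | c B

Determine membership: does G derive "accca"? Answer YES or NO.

Convert to CNF:
  S -> T1 S | T1 T0 | T2 A | T2 B
  A -> T0 T1
  B -> T2 B | a
  T0 -> b
  T1 -> a
  T2 -> c

CYK table (by increasing span):
  T[0,0] 'a' = {B,T1}  orig:{B}
  T[1,1] 'c' = {T2}  orig:{}
  T[2,2] 'c' = {T2}  orig:{}
  T[3,3] 'c' = {T2}  orig:{}
  T[4,4] 'a' = {B,T1}  orig:{B}
  T[0,1] 'ac' = ∅
  T[1,2] 'cc' = ∅
  T[2,3] 'cc' = ∅
  T[3,4] 'ca' = {B,S}
  T[0,2] 'acc' = ∅
  T[1,3] 'ccc' = ∅
  T[2,4] 'cca' = {B,S}
  T[0,3] 'accc' = ∅
  T[1,4] 'ccca' = {B,S}
  T[0,4] 'accca' = {S}

S ∈ T[0,4] ⇒ YES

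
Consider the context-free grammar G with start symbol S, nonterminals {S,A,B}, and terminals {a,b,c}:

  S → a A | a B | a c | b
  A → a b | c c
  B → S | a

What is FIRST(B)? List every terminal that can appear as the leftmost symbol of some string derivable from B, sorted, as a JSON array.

Compute FIRST by fixpoint:
iter 1:
  A via A→a b: +{a}
  A via A→c c: +{c}
  B via B→a: +{a}
  S via S→a A: +{a}
  S via S→b: +{b}
  FIRST[S]={a,b}  FIRST[A]={a,c}  FIRST[B]={a}
iter 2:
  B via B→S: +{b}
  FIRST[S]={a,b}  FIRST[A]={a,c}  FIRST[B]={a,b}
iter 3: (no change)
  FIRST[S]={a,b}  FIRST[A]={a,c}  FIRST[B]={a,b}

FIRST(B) = ["a", "b"]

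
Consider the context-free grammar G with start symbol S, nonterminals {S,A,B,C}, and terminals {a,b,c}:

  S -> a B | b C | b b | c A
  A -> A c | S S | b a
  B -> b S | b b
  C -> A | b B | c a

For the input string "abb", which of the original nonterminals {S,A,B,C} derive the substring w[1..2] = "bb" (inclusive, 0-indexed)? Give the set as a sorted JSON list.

CNF form of G:
  S -> T0 A | T1 C | T1 T1 | T2 B
  A -> A T0 | S S | T1 T2
  B -> T1 S | T1 T1
  C -> A T0 | S S | T0 T2 | T1 B | T1 T2
  T0 -> c
  T1 -> b
  T2 -> a

Fill CYK table bottom-up (cells [i..j] with 1 ≤ i ≤ j ≤ 2 only):
  cell(1,1) b: {T1}  orig:{}
  cell(2,2) b: {T1}  orig:{}
  cell(1,2) bb: {B,S}

Original NTs in T[1,2] deriving "bb": ["B", "S"]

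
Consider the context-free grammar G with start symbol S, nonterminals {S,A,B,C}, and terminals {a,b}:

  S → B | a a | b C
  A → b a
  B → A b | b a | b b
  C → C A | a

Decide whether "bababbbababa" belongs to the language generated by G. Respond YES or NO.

CNF form of G:
  S -> A T0 | T0 C | T0 T0 | T0 T1 | T1 T1
  A -> T0 T1
  B -> A T0 | T0 T0 | T0 T1
  C -> C A | a
  T0 -> b
  T1 -> a

CYK fill:
  [0..0]={T0}  "b"  orig:{}
  [1..1]={C,T1}  "a"  orig:{C}
  [2..2]={T0}  "b"  orig:{}
  [3..3]={C,T1}  "a"  orig:{C}
  [4..4]={T0}  "b"  orig:{}
  [5..5]={T0}  "b"  orig:{}
  [6..6]={T0}  "b"  orig:{}
  [7..7]={C,T1}  "a"  orig:{C}
  [8..8]={T0}  "b"  orig:{}
  [9..9]={C,T1}  "a"  orig:{C}
  [10..10]={T0}  "b"  orig:{}
  [11..11]={C,T1}  "a"  orig:{C}
  [0..1]={A,B,S}  "ba"
  [1..2]=∅  "ab"
  [2..3]={A,B,S}  "ba"
  [3..4]=∅  "ab"
  [4..5]={B,S}  "bb"
  [5..6]={B,S}  "bb"
  [6..7]={A,B,S}  "ba"
  [7..8]=∅  "ab"
  [8..9]={A,B,S}  "ba"
  [9..10]=∅  "ab"
  [10..11]={A,B,S}  "ba"
  [0..2]={B,S}  "bab"
  [1..3]={C}  "aba"
  [2..4]={B,S}  "bab"
  [3..5]=∅  "abb"
  [4..6]=∅  "bbb"
  [5..7]=∅  "bba"
  [6..8]={B,S}  "bab"
  [7..9]={C}  "aba"
  [8..10]={B,S}  "bab"
  [9..11]={C}  "aba"
  [0..3]={S}  "baba"
  [1..4]=∅  "abab"
  [2..5]=∅  "babb"
  [3..6]=∅  "abbb"
  [4..7]=∅  "bbba"
  [5..8]=∅  "bbab"
  [6..9]={S}  "baba"
  [7..10]=∅  "abab"
  [8..11]={S}  "baba"
  [0..4]=∅  "babab"
  [1..5]=∅  "ababb"
  [2..6]=∅  "babbb"
  [3..7]=∅  "abbba"
  [4..8]=∅  "bbbab"
  [5..9]=∅  "bbaba"
  [6..10]=∅  "babab"
  [7..11]={C}  "ababa"
  [0..5]=∅  "bababb"
  [1..6]=∅  "ababbb"
  [2..7]=∅  "babbba"
  [3..8]=∅  "abbbab"
  [4..9]=∅  "bbbaba"
  [5..10]=∅  "bbabab"
  [6..11]={S}  "bababa"
  [0..6]=∅  "bababbb"
  [1..7]=∅  "ababbba"
  [2..8]=∅  "babbbab"
  [3..9]=∅  "abbbaba"
  [4..10]=∅  "bbbabab"
  [5..11]=∅  "bbababa"
  [0..7]=∅  "bababbba"
  [1..8]=∅  "ababbbab"
  [2..9]=∅  "babbbaba"
  [3..10]=∅  "abbbabab"
  [4..11]=∅  "bbbababa"
  [0..8]=∅  "bababbbab"
  [1..9]=∅  "ababbbaba"
  [2..10]=∅  "babbbabab"
  [3..11]=∅  "abbbababa"
  [0..9]=∅  "bababbbaba"
  [1..10]=∅  "ababbbabab"
  [2..11]=∅  "babbbababa"
  [0..10]=∅  "bababbbabab"
  [1..11]=∅  "ababbbababa"
  [0..11]=∅  "bababbbababa"

S ∉ T[0,11] ⇒ NO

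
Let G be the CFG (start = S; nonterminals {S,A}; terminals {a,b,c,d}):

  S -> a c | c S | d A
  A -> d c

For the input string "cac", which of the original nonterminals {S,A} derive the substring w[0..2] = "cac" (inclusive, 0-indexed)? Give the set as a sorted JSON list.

Convert to CNF:
  S -> T0 A | T1 S | T2 T1
  A -> T0 T1
  T0 -> d
  T1 -> c
  T2 -> a

CYK fill — only the sub-triangle for w[0..2]:
  T[0,0] 'c' = {T1}  orig:{}
  T[1,1] 'a' = {T2}  orig:{}
  T[2,2] 'c' = {T1}  orig:{}
  T[0,1] 'ca' = ∅
  T[1,2] 'ac' = {S}
  T[0,2] 'cac' = {S}

Original NTs in T[0,2] deriving "cac": ["S"]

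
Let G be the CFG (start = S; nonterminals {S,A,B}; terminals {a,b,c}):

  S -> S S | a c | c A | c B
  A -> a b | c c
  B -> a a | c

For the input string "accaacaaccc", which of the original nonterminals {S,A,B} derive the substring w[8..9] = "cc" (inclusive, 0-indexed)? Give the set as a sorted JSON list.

Convert to CNF:
  S -> S S | T0 T2 | T2 A | T2 B
  A -> T0 T1 | T2 T2
  B -> T0 T0 | c
  T0 -> a
  T1 -> b
  T2 -> c

Fill CYK table bottom-up, restricted to cells inside w[8..9]:
  T[8,8] 'c' = {B,T2}  orig:{B}
  T[9,9] 'c' = {B,T2}  orig:{B}
  T[8,9] 'cc' = {A,S}

Original NTs in T[8,9] deriving "cc": ["A", "S"]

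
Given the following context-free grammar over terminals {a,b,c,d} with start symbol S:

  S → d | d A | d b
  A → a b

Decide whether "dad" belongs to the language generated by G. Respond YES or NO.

Convert to CNF:
  S -> T2 A | T2 T1 | d
  A -> T0 T1
  T0 -> a
  T1 -> b
  T2 -> d

CYK table (by increasing span):
  cell(0,0) d: {S,T2}  orig:{S}
  cell(1,1) a: {T0}  orig:{}
  cell(2,2) d: {S,T2}  orig:{S}
  cell(0,1) da: ∅
  cell(1,2) ad: ∅
  cell(0,2) dad: ∅

S ∉ T[0,2] ⇒ NO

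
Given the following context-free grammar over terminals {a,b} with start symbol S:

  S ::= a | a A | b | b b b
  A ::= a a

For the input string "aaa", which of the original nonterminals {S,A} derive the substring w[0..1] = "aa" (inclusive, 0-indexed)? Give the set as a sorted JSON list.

CNF form of G:
  S -> T0 A | T1 X2 | a | b
  A -> T0 T0
  T0 -> a
  T1 -> b
  X2 -> T1 T1

CYK table (by increasing span), restricted to cells inside w[0..1]:
  [0..0]={S,T0}  "a"  orig:{S}
  [1..1]={S,T0}  "a"  orig:{S}
  [0..1]={A}  "aa"

Original NTs in T[0,1] deriving "aa": ["A"]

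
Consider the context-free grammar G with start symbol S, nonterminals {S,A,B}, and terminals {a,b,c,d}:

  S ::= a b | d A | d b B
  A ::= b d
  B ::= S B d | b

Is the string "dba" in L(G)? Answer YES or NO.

CNF form of G:
  S -> T1 A | T1 X4 | T2 T0
  A -> T0 T1
  B -> S X3 | b
  T0 -> b
  T1 -> d
  T2 -> a
  X3 -> B T1
  X4 -> T0 B

Fill CYK table bottom-up:
  [0..0]={T1}  "d"  orig:{}
  [1..1]={B,T0}  "b"  orig:{B}
  [2..2]={T2}  "a"  orig:{}
  [0..1]=∅  "db"
  [1..2]=∅  "ba"
  [0..2]=∅  "dba"

S ∉ T[0,2] ⇒ NO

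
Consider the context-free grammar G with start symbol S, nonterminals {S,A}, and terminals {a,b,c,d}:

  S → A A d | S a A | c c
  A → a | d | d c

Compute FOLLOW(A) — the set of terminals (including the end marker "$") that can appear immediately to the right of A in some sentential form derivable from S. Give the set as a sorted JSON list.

FIRST sets, iterate to fixpoint:
[1]
  A via A→a: +{a}
  A via A→d: +{d}
  S via S→A A d: +{a,d}
  S via S→c c: +{c}
  S: {a,c,d}  A: {a,d}
[2] (stable)
  S: {a,c,d}  A: {a,d}

Compute FOLLOW by fixpoint:
FOLLOW(S) := {$}
iter 1:
  S→A A d: FOLLOW(A) ⊇ FIRST(A) = {a,d}; new: +{a,d}
  S→S a A: FOLLOW(S) ⊇ FIRST(a) = {a}; new: +{a}
  S→S a A: FOLLOW(A) ⊇ FOLLOW(S) ⊇ {$,a}; new: +{$}
  FOLLOW[S]={$,a}  FOLLOW[A]={$,a,d}
iter 2: done
  FOLLOW[S]={$,a}  FOLLOW[A]={$,a,d}

FOLLOW(A) = ["$", "a", "d"]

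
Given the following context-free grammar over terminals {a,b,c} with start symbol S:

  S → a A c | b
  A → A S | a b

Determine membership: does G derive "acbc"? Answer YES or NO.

CNF form of G:
  S -> T0 X3 | b
  A -> A S | T0 T1
  T0 -> a
  T1 -> b
  T2 -> c
  X3 -> A T2

Fill CYK table bottom-up:
  [0..0]={T0}  "a"  orig:{}
  [1..1]={T2}  "c"  orig:{}
  [2..2]={S,T1}  "b"  orig:{S}
  [3..3]={T2}  "c"  orig:{}
  [0..1]=∅  "ac"
  [1..2]=∅  "cb"
  [2..3]=∅  "bc"
  [0..2]=∅  "acb"
  [1..3]=∅  "cbc"
  [0..3]=∅  "acbc"

S ∉ T[0,3] ⇒ NO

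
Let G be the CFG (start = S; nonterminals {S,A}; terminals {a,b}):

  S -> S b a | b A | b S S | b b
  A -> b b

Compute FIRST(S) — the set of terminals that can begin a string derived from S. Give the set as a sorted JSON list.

FIRST sets, iterate to fixpoint:
iter 1:
  A via A→b b: +{b}
  S via S→b A: +{b}
  FIRST(S)={b}  FIRST(A)={b}
iter 2: done
  FIRST(S)={b}  FIRST(A)={b}

FIRST(S) = ["b"]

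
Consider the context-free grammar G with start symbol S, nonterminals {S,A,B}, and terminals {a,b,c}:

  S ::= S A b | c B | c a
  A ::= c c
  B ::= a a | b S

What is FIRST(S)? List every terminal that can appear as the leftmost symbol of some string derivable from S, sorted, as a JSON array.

FIRST iteration:
pass 1:
  A via A→c c: +{c}
  B via B→a a: +{a}
  B via B→b S: +{b}
  S via S→c B: +{c}
  S: {c}  A: {c}  B: {a,b}
pass 2: (no change)
  S: {c}  A: {c}  B: {a,b}

FIRST(S) = ["c"]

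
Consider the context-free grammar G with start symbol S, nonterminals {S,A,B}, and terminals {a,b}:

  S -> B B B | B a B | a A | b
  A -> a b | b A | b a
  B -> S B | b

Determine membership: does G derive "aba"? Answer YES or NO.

Convert to CNF:
  S -> B X2 | B X3 | T0 A | b
  A -> T0 T1 | T1 A | T1 T0
  B -> S B | b
  T0 -> a
  T1 -> b
  X2 -> B B
  X3 -> T0 B

CYK fill:
  [0..0]={T0}  "a"  orig:{}
  [1..1]={B,S,T1}  "b"  orig:{B,S}
  [2..2]={T0}  "a"  orig:{}
  [0..1]={A,X3}  "ab"  orig:{A}
  [1..2]={A}  "ba"
  [0..2]={S}  "aba"

S ∈ T[0,2] ⇒ YES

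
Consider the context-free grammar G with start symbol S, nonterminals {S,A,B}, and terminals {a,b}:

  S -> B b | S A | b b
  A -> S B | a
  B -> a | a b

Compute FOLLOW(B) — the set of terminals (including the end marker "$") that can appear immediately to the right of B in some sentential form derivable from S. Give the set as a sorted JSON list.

FIRST iteration:
round 1:
  A via A→a: +{a}
  B via B→a: +{a}
  S via S→B b: +{a}
  S via S→b b: +{b}
  FIRST[S]={a,b}  FIRST[A]={a}  FIRST[B]={a}
round 2:
  A via A→S B: +{b}
  FIRST[S]={a,b}  FIRST[A]={a,b}  FIRST[B]={a}
round 3: done
  FIRST[S]={a,b}  FIRST[A]={a,b}  FIRST[B]={a}

Compute FOLLOW by fixpoint:
initialize: $ ∈ FOLLOW(S)
round 1:
  A→S B: FOLLOW(S) ⊇ FIRST(B) = {a}; new: +{a}
  S→B b: FOLLOW(B) ⊇ FIRST(b) = {b}; new: +{b}
  S→S A: FOLLOW(S) ⊇ FIRST(A) = {a,b}; new: +{b}
  S→S A: FOLLOW(A) ⊇ FOLLOW(S) ⊇ {$,a,b}; new: +{$,a,b}
  S: {$,a,b}  A: {$,a,b}  B: {b}
round 2:
  A→S B: FOLLOW(B) ⊇ FOLLOW(A) ⊇ {$,a,b}; new: +{$,a}
  S: {$,a,b}  A: {$,a,b}  B: {$,a,b}
round 3: — fixpoint
  S: {$,a,b}  A: {$,a,b}  B: {$,a,b}

FOLLOW(B) = ["$", "a", "b"]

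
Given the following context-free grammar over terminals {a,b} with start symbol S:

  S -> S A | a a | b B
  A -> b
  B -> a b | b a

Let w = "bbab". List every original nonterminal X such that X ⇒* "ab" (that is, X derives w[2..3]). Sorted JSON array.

CNF form of G:
  S -> S A | T0 T0 | T1 B
  A -> b
  B -> T0 T1 | T1 T0
  T0 -> a
  T1 -> b

Fill CYK table bottom-up (cells [i..j] with 2 ≤ i ≤ j ≤ 3 only):
  cell(2,2) a: {T0}  orig:{}
  cell(3,3) b: {A,T1}  orig:{A}
  cell(2,3) ab: {B}

Original NTs in T[2,3] deriving "ab": ["B"]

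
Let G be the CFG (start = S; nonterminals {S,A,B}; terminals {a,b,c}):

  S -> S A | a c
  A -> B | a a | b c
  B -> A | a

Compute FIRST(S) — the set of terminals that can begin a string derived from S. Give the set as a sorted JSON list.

FIRST sets, iterate to fixpoint:
iter 1:
  A via A→a a: +{a}
  A via A→b c: +{b}
  B via B→A: +{a,b}
  S via S→a c: +{a}
  S: {a}  A: {a,b}  B: {a,b}
iter 2: — fixpoint
  S: {a}  A: {a,b}  B: {a,b}

FIRST(S) = ["a"]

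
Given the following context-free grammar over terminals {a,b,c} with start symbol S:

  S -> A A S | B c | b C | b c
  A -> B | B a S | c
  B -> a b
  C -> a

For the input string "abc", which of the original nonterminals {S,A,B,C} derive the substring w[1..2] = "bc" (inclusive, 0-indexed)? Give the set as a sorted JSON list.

Convert to CNF:
  S -> A X4 | B T2 | T1 C | T1 T2
  A -> B X3 | T0 T1 | c
  B -> T0 T1
  C -> a
  T0 -> a
  T1 -> b
  T2 -> c
  X3 -> T0 S
  X4 -> A S

CYK table (by increasing span) — only the sub-triangle for w[1..2]:
  [1..1]={T1}  "b"  orig:{}
  [2..2]={A,T2}  "c"  orig:{A}
  [1..2]={S}  "bc"

Original NTs in T[1,2] deriving "bc": ["S"]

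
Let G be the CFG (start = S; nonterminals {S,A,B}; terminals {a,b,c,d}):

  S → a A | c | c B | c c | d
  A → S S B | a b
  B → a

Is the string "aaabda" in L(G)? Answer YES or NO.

CNF form of G:
  S -> T0 A | T2 B | T2 T2 | c | d
  A -> S X3 | T0 T1
  B -> a
  T0 -> a
  T1 -> b
  T2 -> c
  X3 -> S B

CYK table (by increasing span):
  cell(0,0) a: {B,T0}  orig:{B}
  cell(1,1) a: {B,T0}  orig:{B}
  cell(2,2) a: {B,T0}  orig:{B}
  cell(3,3) b: {T1}  orig:{}
  cell(4,4) d: {S}
  cell(5,5) a: {B,T0}  orig:{B}
  cell(0,1) aa: ∅
  cell(1,2) aa: ∅
  cell(2,3) ab: {A}
  cell(3,4) bd: ∅
  cell(4,5) da: {X3}  orig:{}
  cell(0,2) aaa: ∅
  cell(1,3) aab: {S}
  cell(2,4) abd: ∅
  cell(3,5) bda: ∅
  cell(0,3) aaab: ∅
  cell(1,4) aabd: ∅
  cell(2,5) abda: ∅
  cell(0,4) aaabd: ∅
  cell(1,5) aabda: {A}
  cell(0,5) aaabda: {S}

S ∈ T[0,5] ⇒ YES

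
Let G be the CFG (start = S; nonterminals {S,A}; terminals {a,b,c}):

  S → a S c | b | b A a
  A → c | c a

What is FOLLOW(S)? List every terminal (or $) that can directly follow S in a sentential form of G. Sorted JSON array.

FIRST sets, iterate to fixpoint:
iter 1:
  A via A→c: +{c}
  S via S→a S c: +{a}
  S via S→b: +{b}
  FIRST(S)={a,b}  FIRST(A)={c}
iter 2: done
  FIRST(S)={a,b}  FIRST(A)={c}

FOLLOW sets:
initialize: $ ∈ FOLLOW(S)
round 1:
  S→a S c: FOLLOW(S) ⊇ FIRST(c) = {c}; new: +{c}
  S→b A a: FOLLOW(A) ⊇ FIRST(a) = {a}; new: +{a}
  FOLLOW(S)={$,c}  FOLLOW(A)={a}
round 2: (no change)
  FOLLOW(S)={$,c}  FOLLOW(A)={a}

FOLLOW(S) = ["$", "c"]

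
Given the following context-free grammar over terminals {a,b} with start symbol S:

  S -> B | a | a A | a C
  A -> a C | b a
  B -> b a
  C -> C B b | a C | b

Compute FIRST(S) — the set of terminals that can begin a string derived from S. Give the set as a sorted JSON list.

Compute FIRST by fixpoint:
[1]
  A via A→a C: +{a}
  A via A→b a: +{b}
  B via B→b a: +{b}
  C via C→a C: +{a}
  C via C→b: +{b}
  S via S→B: +{b}
  S via S→a: +{a}
  FIRST[S]={a,b}  FIRST[A]={a,b}  FIRST[B]={b}  FIRST[C]={a,b}
[2] (no change)
  FIRST[S]={a,b}  FIRST[A]={a,b}  FIRST[B]={b}  FIRST[C]={a,b}

FIRST(S) = ["a", "b"]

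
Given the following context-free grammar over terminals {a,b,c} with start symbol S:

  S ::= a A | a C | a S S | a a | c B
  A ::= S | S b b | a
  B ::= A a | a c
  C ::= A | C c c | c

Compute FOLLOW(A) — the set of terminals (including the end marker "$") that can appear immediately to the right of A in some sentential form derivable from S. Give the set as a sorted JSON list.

FIRST iteration:
[1]
  A via A→a: +{a}
  B via B→A a: +{a}
  C via C→A: +{a}
  C via C→c: +{c}
  S via S→a A: +{a}
  S via S→c B: +{c}
  FIRST(S)={a,c}  FIRST(A)={a}  FIRST(B)={a}  FIRST(C)={a,c}
[2]
  A via A→S: +{c}
  B via B→A a: +{c}
  FIRST(S)={a,c}  FIRST(A)={a,c}  FIRST(B)={a,c}  FIRST(C)={a,c}
[3] (stable)
  FIRST(S)={a,c}  FIRST(A)={a,c}  FIRST(B)={a,c}  FIRST(C)={a,c}

FOLLOW iteration:
initialize: $ ∈ FOLLOW(S)
iter 1:
  A→S b b: FOLLOW(S) ⊇ FIRST(b) = {b}; new: +{b}
  B→A a: FOLLOW(A) ⊇ FIRST(a) = {a}; new: +{a}
  C→C c c: FOLLOW(C) ⊇ FIRST(c) = {c}; new: +{c}
  S→a A: FOLLOW(A) ⊇ FOLLOW(S) ⊇ {$,b}; new: +{$,b}
  S→a C: FOLLOW(C) ⊇ FOLLOW(S) ⊇ {$,b}; new: +{$,b}
  S→a S S: FOLLOW(S) ⊇ FIRST(S) = {a,c}; new: +{a,c}
  S→c B: FOLLOW(B) ⊇ FOLLOW(S) ⊇ {$,a,b,c}; new: +{$,a,b,c}
  FOLLOW[S]={$,a,b,c}  FOLLOW[A]={$,a,b}  FOLLOW[B]={$,a,b,c}  FOLLOW[C]={$,b,c}
iter 2:
  C→A: FOLLOW(A) ⊇ FOLLOW(C) ⊇ {$,b,c}; new: +{c}
  S→a C: FOLLOW(C) ⊇ FOLLOW(S) ⊇ {$,a,b,c}; new: +{a}
  FOLLOW[S]={$,a,b,c}  FOLLOW[A]={$,a,b,c}  FOLLOW[B]={$,a,b,c}  FOLLOW[C]={$,a,b,c}
iter 3: done
  FOLLOW[S]={$,a,b,c}  FOLLOW[A]={$,a,b,c}  FOLLOW[B]={$,a,b,c}  FOLLOW[C]={$,a,b,c}

FOLLOW(A) = ["$", "a", "b", "c"]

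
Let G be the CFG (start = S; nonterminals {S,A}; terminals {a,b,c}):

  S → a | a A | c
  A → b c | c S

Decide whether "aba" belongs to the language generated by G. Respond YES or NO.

Convert to CNF:
  S -> T2 A | a | c
  A -> T0 T1 | T1 S
  T0 -> b
  T1 -> c
  T2 -> a

CYK fill:
  [0..0]={S,T2}  "a"  orig:{S}
  [1..1]={T0}  "b"  orig:{}
  [2..2]={S,T2}  "a"  orig:{S}
  [0..1]=∅  "ab"
  [1..2]=∅  "ba"
  [0..2]=∅  "aba"

S ∉ T[0,2] ⇒ NO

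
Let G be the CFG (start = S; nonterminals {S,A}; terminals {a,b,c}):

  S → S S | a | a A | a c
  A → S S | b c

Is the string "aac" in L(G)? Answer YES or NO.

Convert to CNF:
  S -> S S | T2 A | T2 T1 | a
  A -> S S | T0 T1
  T0 -> b
  T1 -> c
  T2 -> a

Fill CYK table bottom-up:
  cell(0,0) a: {S,T2}  orig:{S}
  cell(1,1) a: {S,T2}  orig:{S}
  cell(2,2) c: {T1}  orig:{}
  cell(0,1) aa: {A,S}
  cell(1,2) ac: {S}
  cell(0,2) aac: {A,S}

S ∈ T[0,2] ⇒ YES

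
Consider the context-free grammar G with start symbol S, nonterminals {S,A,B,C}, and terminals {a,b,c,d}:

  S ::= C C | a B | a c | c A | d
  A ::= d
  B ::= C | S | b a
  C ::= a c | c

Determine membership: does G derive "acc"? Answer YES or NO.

Convert to CNF:
  S -> C C | T0 B | T0 T1 | T1 A | d
  A -> d
  B -> C C | T0 B | T0 T1 | T1 A | T2 T0 | c | d
  C -> T0 T1 | c
  T0 -> a
  T1 -> c
  T2 -> b

Fill CYK table bottom-up:
  [0..0]={T0}  "a"  orig:{}
  [1..1]={B,C,T1}  "c"  orig:{B,C}
  [2..2]={B,C,T1}  "c"  orig:{B,C}
  [0..1]={B,C,S}  "ac"
  [1..2]={B,S}  "cc"
  [0..2]={B,S}  "acc"

S ∈ T[0,2] ⇒ YES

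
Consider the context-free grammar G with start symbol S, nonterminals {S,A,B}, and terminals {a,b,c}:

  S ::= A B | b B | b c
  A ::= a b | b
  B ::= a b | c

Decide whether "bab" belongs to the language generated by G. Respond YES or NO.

CNF form of G:
  S -> A B | T1 B | T1 T2
  A -> T0 T1 | b
  B -> T0 T1 | c
  T0 -> a
  T1 -> b
  T2 -> c

CYK fill:
  [0..0]={A,T1}  "b"  orig:{A}
  [1..1]={T0}  "a"  orig:{}
  [2..2]={A,T1}  "b"  orig:{A}
  [0..1]=∅  "ba"
  [1..2]={A,B}  "ab"
  [0..2]={S}  "bab"

S ∈ T[0,2] ⇒ YES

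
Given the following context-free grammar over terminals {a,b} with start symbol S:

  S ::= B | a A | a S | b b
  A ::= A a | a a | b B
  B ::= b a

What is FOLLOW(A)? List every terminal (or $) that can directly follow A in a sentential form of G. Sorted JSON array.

Compute FIRST by fixpoint:
round 1:
  A via A→a a: +{a}
  A via A→b B: +{b}
  B via B→b a: +{b}
  S via S→B: +{b}
  S via S→a A: +{a}
  S: {a,b}  A: {a,b}  B: {b}
round 2: — fixpoint
  S: {a,b}  A: {a,b}  B: {b}

Compute FOLLOW by fixpoint:
initialize: $ ∈ FOLLOW(S)
round 1:
  A→A a: FOLLOW(A) ⊇ FIRST(a) = {a}; new: +{a}
  A→b B: FOLLOW(B) ⊇ FOLLOW(A) ⊇ {a}; new: +{a}
  S→B: FOLLOW(B) ⊇ FOLLOW(S) ⊇ {$}; new: +{$}
  S→a A: FOLLOW(A) ⊇ FOLLOW(S) ⊇ {$}; new: +{$}
  S: {$}  A: {$,a}  B: {$,a}
round 2: (no change)
  S: {$}  A: {$,a}  B: {$,a}

FOLLOW(A) = ["$", "a"]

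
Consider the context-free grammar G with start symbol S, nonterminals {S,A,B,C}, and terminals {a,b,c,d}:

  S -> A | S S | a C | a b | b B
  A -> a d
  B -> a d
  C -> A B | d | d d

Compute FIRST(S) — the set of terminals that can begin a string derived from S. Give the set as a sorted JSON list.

FIRST iteration:
pass 1:
  A via A→a d: +{a}
  B via B→a d: +{a}
  C via C→A B: +{a}
  C via C→d: +{d}
  S via S→A: +{a}
  S via S→b B: +{b}
  FIRST[S]={a,b}  FIRST[A]={a}  FIRST[B]={a}  FIRST[C]={a,d}
pass 2: done
  FIRST[S]={a,b}  FIRST[A]={a}  FIRST[B]={a}  FIRST[C]={a,d}

FIRST(S) = ["a", "b"]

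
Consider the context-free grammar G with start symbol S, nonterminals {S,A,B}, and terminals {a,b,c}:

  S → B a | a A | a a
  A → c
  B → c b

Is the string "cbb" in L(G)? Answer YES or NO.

Convert to CNF:
  S -> B T2 | T2 A | T2 T2
  A -> c
  B -> T0 T1
  T0 -> c
  T1 -> b
  T2 -> a

CYK table (by increasing span):
  cell(0,0) c: {A,T0}  orig:{A}
  cell(1,1) b: {T1}  orig:{}
  cell(2,2) b: {T1}  orig:{}
  cell(0,1) cb: {B}
  cell(1,2) bb: ∅
  cell(0,2) cbb: ∅

S ∉ T[0,2] ⇒ NO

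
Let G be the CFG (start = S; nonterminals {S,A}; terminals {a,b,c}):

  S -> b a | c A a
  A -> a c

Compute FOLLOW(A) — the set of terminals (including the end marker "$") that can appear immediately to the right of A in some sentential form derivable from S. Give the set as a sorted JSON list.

FIRST sets, iterate to fixpoint:
round 1:
  A via A→a c: +{a}
  S via S→b a: +{b}
  S via S→c A a: +{c}
  FIRST(S)={b,c}  FIRST(A)={a}
round 2: done
  FIRST(S)={b,c}  FIRST(A)={a}

Compute FOLLOW by fixpoint:
initialize: $ ∈ FOLLOW(S)
pass 1:
  S→c A a: FOLLOW(A) ⊇ FIRST(a) = {a}; new: +{a}
  FOLLOW(S)={$}  FOLLOW(A)={a}
pass 2: (no change)
  FOLLOW(S)={$}  FOLLOW(A)={a}

FOLLOW(A) = ["a"]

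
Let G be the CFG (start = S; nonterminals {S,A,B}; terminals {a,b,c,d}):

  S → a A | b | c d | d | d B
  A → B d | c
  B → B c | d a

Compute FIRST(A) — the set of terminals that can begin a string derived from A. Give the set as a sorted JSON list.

Compute FIRST by fixpoint:
round 1:
  A via A→c: +{c}
  B via B→d a: +{d}
  S via S→a A: +{a}
  S via S→b: +{b}
  S via S→c d: +{c}
  S via S→d: +{d}
  S: {a,b,c,d}  A: {c}  B: {d}
round 2:
  A via A→B d: +{d}
  S: {a,b,c,d}  A: {c,d}  B: {d}
round 3: — fixpoint
  S: {a,b,c,d}  A: {c,d}  B: {d}

FIRST(A) = ["c", "d"]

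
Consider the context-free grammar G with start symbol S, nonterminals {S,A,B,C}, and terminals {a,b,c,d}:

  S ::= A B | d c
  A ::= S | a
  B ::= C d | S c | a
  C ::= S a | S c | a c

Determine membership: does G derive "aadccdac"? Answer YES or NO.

Convert to CNF:
  S -> A B | T0 T1
  A -> A B | T0 T1 | a
  B -> C T0 | S T1 | a
  C -> S T1 | S T2 | T2 T1
  T0 -> d
  T1 -> c
  T2 -> a

Fill CYK table bottom-up:
  cell(0,0) a: {A,B,T2}  orig:{A,B}
  cell(1,1) a: {A,B,T2}  orig:{A,B}
  cell(2,2) d: {T0}  orig:{}
  cell(3,3) c: {T1}  orig:{}
  cell(4,4) c: {T1}  orig:{}
  cell(5,5) d: {T0}  orig:{}
  cell(6,6) a: {A,B,T2}  orig:{A,B}
  cell(7,7) c: {T1}  orig:{}
  cell(0,1) aa: {A,S}
  cell(1,2) ad: ∅
  cell(2,3) dc: {A,S}
  cell(3,4) cc: ∅
  cell(4,5) cd: ∅
  cell(5,6) da: ∅
  cell(6,7) ac: {C}
  cell(0,2) aad: ∅
  cell(1,3) adc: ∅
  cell(2,4) dcc: {B,C}
  cell(3,5) ccd: ∅
  cell(4,6) cda: ∅
  cell(5,7) dac: ∅
  cell(0,3) aadc: ∅
  cell(1,4) adcc: {A,S}
  cell(2,5) dccd: {B}
  cell(3,6) ccda: ∅
  cell(4,7) cdac: ∅
  cell(0,4) aadcc: {A,S}
  cell(1,5) adccd: {A,S}
  cell(2,6) dccda: ∅
  cell(3,7) ccdac: ∅
  cell(0,5) aadccd: {A,S}
  cell(1,6) adccda: {A,C,S}
  cell(2,7) dccdac: ∅
  cell(0,6) aadccda: {A,C,S}
  cell(1,7) adccdac: {B,C}
  cell(0,7) aadccdac: {A,B,C,S}

S ∈ T[0,7] ⇒ YES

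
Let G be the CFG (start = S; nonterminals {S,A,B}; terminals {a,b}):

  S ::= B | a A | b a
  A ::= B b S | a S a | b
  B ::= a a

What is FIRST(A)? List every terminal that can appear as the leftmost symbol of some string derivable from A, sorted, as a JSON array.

FIRST iteration:
[1]
  A via A→a S a: +{a}
  A via A→b: +{b}
  B via B→a a: +{a}
  S via S→B: +{a}
  S via S→b a: +{b}
  FIRST(S)={a,b}  FIRST(A)={a,b}  FIRST(B)={a}
[2] (stable)
  FIRST(S)={a,b}  FIRST(A)={a,b}  FIRST(B)={a}

FIRST(A) = ["a", "b"]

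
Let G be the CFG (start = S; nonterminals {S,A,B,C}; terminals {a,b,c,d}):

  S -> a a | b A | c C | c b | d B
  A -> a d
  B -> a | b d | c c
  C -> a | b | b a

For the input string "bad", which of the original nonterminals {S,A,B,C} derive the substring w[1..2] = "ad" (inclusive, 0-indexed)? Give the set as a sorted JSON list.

CNF form of G:
  S -> T0 T0 | T1 B | T2 A | T3 C | T3 T2
  A -> T0 T1
  B -> T2 T1 | T3 T3 | a
  C -> T2 T0 | a | b
  T0 -> a
  T1 -> d
  T2 -> b
  T3 -> c

CYK fill — only the sub-triangle for w[1..2]:
  [1..1]={B,C,T0}  "a"  orig:{B,C}
  [2..2]={T1}  "d"  orig:{}
  [1..2]={A}  "ad"

Original NTs in T[1,2] deriving "ad": ["A"]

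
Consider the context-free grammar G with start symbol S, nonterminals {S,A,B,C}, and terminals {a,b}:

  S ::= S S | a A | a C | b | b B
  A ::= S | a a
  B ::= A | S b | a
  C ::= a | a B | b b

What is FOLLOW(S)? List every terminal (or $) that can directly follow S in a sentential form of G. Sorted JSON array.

Compute FIRST by fixpoint:
[1]
  A via A→a a: +{a}
  B via B→A: +{a}
  C via C→a: +{a}
  C via C→b b: +{b}
  S via S→a A: +{a}
  S via S→b: +{b}
  FIRST(S)={a,b}  FIRST(A)={a}  FIRST(B)={a}  FIRST(C)={a,b}
[2]
  A via A→S: +{b}
  B via B→A: +{b}
  FIRST(S)={a,b}  FIRST(A)={a,b}  FIRST(B)={a,b}  FIRST(C)={a,b}
[3] (no change)
  FIRST(S)={a,b}  FIRST(A)={a,b}  FIRST(B)={a,b}  FIRST(C)={a,b}

FOLLOW iteration:
initialize: $ ∈ FOLLOW(S)
iter 1:
  B→S b: FOLLOW(S) ⊇ FIRST(b) = {b}; new: +{b}
  S→S S: FOLLOW(S) ⊇ FIRST(S) = {a,b}; new: +{a}
  S→a A: FOLLOW(A) ⊇ FOLLOW(S) ⊇ {$,a,b}; new: +{$,a,b}
  S→a C: FOLLOW(C) ⊇ FOLLOW(S) ⊇ {$,a,b}; new: +{$,a,b}
  S→b B: FOLLOW(B) ⊇ FOLLOW(S) ⊇ {$,a,b}; new: +{$,a,b}
  FOLLOW(S)={$,a,b}  FOLLOW(A)={$,a,b}  FOLLOW(B)={$,a,b}  FOLLOW(C)={$,a,b}
iter 2: (stable)
  FOLLOW(S)={$,a,b}  FOLLOW(A)={$,a,b}  FOLLOW(B)={$,a,b}  FOLLOW(C)={$,a,b}

FOLLOW(S) = ["$", "a", "b"]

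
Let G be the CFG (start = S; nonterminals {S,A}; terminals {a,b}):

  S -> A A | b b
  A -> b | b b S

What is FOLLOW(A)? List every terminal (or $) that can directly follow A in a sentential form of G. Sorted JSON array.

FIRST sets, iterate to fixpoint:
pass 1:
  A via A→b: +{b}
  S via S→A A: +{b}
  FIRST(S)={b}  FIRST(A)={b}
pass 2: (stable)
  FIRST(S)={b}  FIRST(A)={b}

Compute FOLLOW by fixpoint:
seed FOLLOW(S) with $
pass 1:
  S→A A: FOLLOW(A) ⊇ FIRST(A) = {b}; new: +{b}
  S→A A: FOLLOW(A) ⊇ FOLLOW(S) ⊇ {$}; new: +{$}
  S: {$}  A: {$,b}
pass 2:
  A→b b S: FOLLOW(S) ⊇ FOLLOW(A) ⊇ {$,b}; new: +{b}
  S: {$,b}  A: {$,b}
pass 3: done
  S: {$,b}  A: {$,b}

FOLLOW(A) = ["$", "b"]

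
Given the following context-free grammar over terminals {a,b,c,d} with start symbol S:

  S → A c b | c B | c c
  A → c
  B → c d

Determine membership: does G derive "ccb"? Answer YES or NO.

Convert to CNF:
  S -> A X3 | T0 B | T0 T0
  A -> c
  B -> T0 T1
  T0 -> c
  T1 -> d
  T2 -> b
  X3 -> T0 T2

Fill CYK table bottom-up:
  cell(0,0) c: {A,T0}  orig:{A}
  cell(1,1) c: {A,T0}  orig:{A}
  cell(2,2) b: {T2}  orig:{}
  cell(0,1) cc: {S}
  cell(1,2) cb: {X3}  orig:{}
  cell(0,2) ccb: {S}

S ∈ T[0,2] ⇒ YES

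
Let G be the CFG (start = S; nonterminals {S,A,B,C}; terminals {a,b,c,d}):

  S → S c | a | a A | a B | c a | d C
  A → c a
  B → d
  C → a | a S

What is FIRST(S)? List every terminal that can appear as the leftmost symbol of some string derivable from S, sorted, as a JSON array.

FIRST sets, iterate to fixpoint:
round 1:
  A via A→c a: +{c}
  B via B→d: +{d}
  C via C→a: +{a}
  S via S→a: +{a}
  S via S→c a: +{c}
  S via S→d C: +{d}
  FIRST[S]={a,c,d}  FIRST[A]={c}  FIRST[B]={d}  FIRST[C]={a}
round 2: (stable)
  FIRST[S]={a,c,d}  FIRST[A]={c}  FIRST[B]={d}  FIRST[C]={a}

FIRST(S) = ["a", "c", "d"]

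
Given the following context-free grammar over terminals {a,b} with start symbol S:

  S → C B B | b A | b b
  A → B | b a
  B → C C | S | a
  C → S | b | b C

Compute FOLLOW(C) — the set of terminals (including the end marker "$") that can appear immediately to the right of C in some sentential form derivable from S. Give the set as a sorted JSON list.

FIRST iteration:
round 1:
  A via A→b a: +{b}
  B via B→a: +{a}
  C via C→b: +{b}
  S via S→C B B: +{b}
  FIRST[S]={b}  FIRST[A]={b}  FIRST[B]={a}  FIRST[C]={b}
round 2:
  A via A→B: +{a}
  B via B→C C: +{b}
  FIRST[S]={b}  FIRST[A]={a,b}  FIRST[B]={a,b}  FIRST[C]={b}
round 3: (no change)
  FIRST[S]={b}  FIRST[A]={a,b}  FIRST[B]={a,b}  FIRST[C]={b}

FOLLOW sets:
FOLLOW(S) := {$}
round 1:
  B→C C: FOLLOW(C) ⊇ FIRST(C) = {b}; new: +{b}
  C→S: FOLLOW(S) ⊇ FOLLOW(C) ⊇ {b}; new: +{b}
  S→C B B: FOLLOW(C) ⊇ FIRST(B) = {a,b}; new: +{a}
  S→C B B: FOLLOW(B) ⊇ FIRST(B) = {a,b}; new: +{a,b}
  S→C B B: FOLLOW(B) ⊇ FOLLOW(S) ⊇ {$,b}; new: +{$}
  S→b A: FOLLOW(A) ⊇ FOLLOW(S) ⊇ {$,b}; new: +{$,b}
  FOLLOW(S)={$,b}  FOLLOW(A)={$,b}  FOLLOW(B)={$,a,b}  FOLLOW(C)={a,b}
round 2:
  B→C C: FOLLOW(C) ⊇ FOLLOW(B) ⊇ {$,a,b}; new: +{$}
  B→S: FOLLOW(S) ⊇ FOLLOW(B) ⊇ {$,a,b}; new: +{a}
  S→b A: FOLLOW(A) ⊇ FOLLOW(S) ⊇ {$,a,b}; new: +{a}
  FOLLOW(S)={$,a,b}  FOLLOW(A)={$,a,b}  FOLLOW(B)={$,a,b}  FOLLOW(C)={$,a,b}
round 3: (stable)
  FOLLOW(S)={$,a,b}  FOLLOW(A)={$,a,b}  FOLLOW(B)={$,a,b}  FOLLOW(C)={$,a,b}

FOLLOW(C) = ["$", "a", "b"]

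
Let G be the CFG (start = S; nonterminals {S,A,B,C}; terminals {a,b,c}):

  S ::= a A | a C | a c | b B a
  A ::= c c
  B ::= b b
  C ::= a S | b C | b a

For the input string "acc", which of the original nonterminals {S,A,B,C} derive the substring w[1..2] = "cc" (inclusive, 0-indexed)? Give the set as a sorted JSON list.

CNF form of G:
  S -> T1 X3 | T2 A | T2 C | T2 T0
  A -> T0 T0
  B -> T1 T1
  C -> T1 C | T1 T2 | T2 S
  T0 -> c
  T1 -> b
  T2 -> a
  X3 -> B T2

Fill CYK table bottom-up — only the sub-triangle for w[1..2]:
  [1..1]={T0}  "c"  orig:{}
  [2..2]={T0}  "c"  orig:{}
  [1..2]={A}  "cc"

Original NTs in T[1,2] deriving "cc": ["A"]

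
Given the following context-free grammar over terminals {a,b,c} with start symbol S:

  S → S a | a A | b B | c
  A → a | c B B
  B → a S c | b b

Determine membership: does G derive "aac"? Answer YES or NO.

CNF form of G:
  S -> S T1 | T1 A | T2 B | c
  A -> T0 X3 | a
  B -> T1 X4 | T2 T2
  T0 -> c
  T1 -> a
  T2 -> b
  X3 -> B B
  X4 -> S T0

Fill CYK table bottom-up:
  [0..0]={A,T1}  "a"  orig:{A}
  [1..1]={A,T1}  "a"  orig:{A}
  [2..2]={S,T0}  "c"  orig:{S}
  [0..1]={S}  "aa"
  [1..2]=∅  "ac"
  [0..2]={X4}  "aac"  orig:{}

S ∉ T[0,2] ⇒ NO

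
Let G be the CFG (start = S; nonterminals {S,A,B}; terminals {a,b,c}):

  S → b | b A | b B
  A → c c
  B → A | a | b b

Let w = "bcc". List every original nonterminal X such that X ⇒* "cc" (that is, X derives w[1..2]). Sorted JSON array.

CNF form of G:
  S -> T1 A | T1 B | b
  A -> T0 T0
  B -> T0 T0 | T1 T1 | a
  T0 -> c
  T1 -> b

CYK fill, restricted to cells inside w[1..2]:
  cell(1,1) c: {T0}  orig:{}
  cell(2,2) c: {T0}  orig:{}
  cell(1,2) cc: {A,B}

Original NTs in T[1,2] deriving "cc": ["A", "B"]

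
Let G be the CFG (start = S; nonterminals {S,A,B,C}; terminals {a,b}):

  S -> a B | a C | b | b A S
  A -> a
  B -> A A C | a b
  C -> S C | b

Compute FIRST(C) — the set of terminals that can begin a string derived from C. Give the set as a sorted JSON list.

FIRST sets, iterate to fixpoint:
[1]
  A via A→a: +{a}
  B via B→A A C: +{a}
  C via C→b: +{b}
  S via S→a B: +{a}
  S via S→b: +{b}
  S: {a,b}  A: {a}  B: {a}  C: {b}
[2]
  C via C→S C: +{a}
  S: {a,b}  A: {a}  B: {a}  C: {a,b}
[3] done
  S: {a,b}  A: {a}  B: {a}  C: {a,b}

FIRST(C) = ["a", "b"]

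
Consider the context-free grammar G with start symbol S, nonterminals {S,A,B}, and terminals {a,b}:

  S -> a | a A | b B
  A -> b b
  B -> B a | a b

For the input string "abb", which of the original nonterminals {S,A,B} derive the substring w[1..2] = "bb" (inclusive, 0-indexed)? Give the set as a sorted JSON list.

CNF form of G:
  S -> T0 B | T1 A | a
  A -> T0 T0
  B -> B T1 | T1 T0
  T0 -> b
  T1 -> a

CYK fill, restricted to cells inside w[1..2]:
  T[1,1] 'b' = {T0}  orig:{}
  T[2,2] 'b' = {T0}  orig:{}
  T[1,2] 'bb' = {A}

Original NTs in T[1,2] deriving "bb": ["A"]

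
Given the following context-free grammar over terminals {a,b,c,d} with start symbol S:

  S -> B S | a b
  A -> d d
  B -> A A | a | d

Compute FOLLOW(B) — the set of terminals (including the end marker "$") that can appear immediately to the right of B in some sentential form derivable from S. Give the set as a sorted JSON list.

Compute FIRST by fixpoint:
iter 1:
  A via A→d d: +{d}
  B via B→A A: +{d}
  B via B→a: +{a}
  S via S→B S: +{a,d}
  S: {a,d}  A: {d}  B: {a,d}
iter 2: done
  S: {a,d}  A: {d}  B: {a,d}

FOLLOW iteration:
FOLLOW(S) := {$}
[1]
  B→A A: FOLLOW(A) ⊇ FIRST(A) = {d}; new: +{d}
  S→B S: FOLLOW(B) ⊇ FIRST(S) = {a,d}; new: +{a,d}
  FOLLOW(S)={$}  FOLLOW(A)={d}  FOLLOW(B)={a,d}
[2]
  B→A A: FOLLOW(A) ⊇ FOLLOW(B) ⊇ {a,d}; new: +{a}
  FOLLOW(S)={$}  FOLLOW(A)={a,d}  FOLLOW(B)={a,d}
[3] (stable)
  FOLLOW(S)={$}  FOLLOW(A)={a,d}  FOLLOW(B)={a,d}

FOLLOW(B) = ["a", "d"]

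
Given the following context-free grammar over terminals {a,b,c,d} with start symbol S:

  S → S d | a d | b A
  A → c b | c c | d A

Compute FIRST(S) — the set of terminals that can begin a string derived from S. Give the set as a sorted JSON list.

Compute FIRST by fixpoint:
round 1:
  A via A→c b: +{c}
  A via A→d A: +{d}
  S via S→a d: +{a}
  S via S→b A: +{b}
  FIRST(S)={a,b}  FIRST(A)={c,d}
round 2: — fixpoint
  FIRST(S)={a,b}  FIRST(A)={c,d}

FIRST(S) = ["a", "b"]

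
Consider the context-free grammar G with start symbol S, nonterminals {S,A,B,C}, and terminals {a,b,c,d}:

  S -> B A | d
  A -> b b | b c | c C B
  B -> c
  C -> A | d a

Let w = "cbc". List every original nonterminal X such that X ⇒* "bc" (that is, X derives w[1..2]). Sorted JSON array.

Convert to CNF:
  S -> B A | d
  A -> T0 T0 | T0 T1 | T1 X4
  B -> c
  C -> T0 T0 | T0 T1 | T1 X5 | T2 T3
  T0 -> b
  T1 -> c
  T2 -> d
  T3 -> a
  X4 -> C B
  X5 -> C B

CYK table (by increasing span) (cells [i..j] with 1 ≤ i ≤ j ≤ 2 only):
  T[1,1] 'b' = {T0}  orig:{}
  T[2,2] 'c' = {B,T1}  orig:{B}
  T[1,2] 'bc' = {A,C}

Original NTs in T[1,2] deriving "bc": ["A", "C"]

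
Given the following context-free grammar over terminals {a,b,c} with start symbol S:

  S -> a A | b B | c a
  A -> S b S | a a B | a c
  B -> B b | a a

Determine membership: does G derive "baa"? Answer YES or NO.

Convert to CNF:
  S -> T0 B | T1 A | T2 T1
  A -> S X3 | T1 T2 | T1 X4
  B -> B T0 | T1 T1
  T0 -> b
  T1 -> a
  T2 -> c
  X3 -> T0 S
  X4 -> T1 B

CYK fill:
  [0..0]={T0}  "b"  orig:{}
  [1..1]={T1}  "a"  orig:{}
  [2..2]={T1}  "a"  orig:{}
  [0..1]=∅  "ba"
  [1..2]={B}  "aa"
  [0..2]={S}  "baa"

S ∈ T[0,2] ⇒ YES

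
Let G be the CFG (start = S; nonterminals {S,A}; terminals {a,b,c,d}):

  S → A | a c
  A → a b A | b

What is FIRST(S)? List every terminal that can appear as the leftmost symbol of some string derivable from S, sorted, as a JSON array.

FIRST sets, iterate to fixpoint:
round 1:
  A via A→a b A: +{a}
  A via A→b: +{b}
  S via S→A: +{a,b}
  S: {a,b}  A: {a,b}
round 2: — fixpoint
  S: {a,b}  A: {a,b}

FIRST(S) = ["a", "b"]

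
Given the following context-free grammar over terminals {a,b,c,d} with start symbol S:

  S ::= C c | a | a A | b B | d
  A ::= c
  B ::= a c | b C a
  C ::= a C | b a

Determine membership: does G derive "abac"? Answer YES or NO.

CNF form of G:
  S -> C T1 | T0 A | T2 B | a | d
  A -> c
  B -> T0 T1 | T2 X3
  C -> T0 C | T2 T0
  T0 -> a
  T1 -> c
  T2 -> b
  X3 -> C T0

CYK table (by increasing span):
  [0..0]={S,T0}  "a"  orig:{S}
  [1..1]={T2}  "b"  orig:{}
  [2..2]={S,T0}  "a"  orig:{S}
  [3..3]={A,T1}  "c"  orig:{A}
  [0..1]=∅  "ab"
  [1..2]={C}  "ba"
  [2..3]={B,S}  "ac"
  [0..2]={C}  "aba"
  [1..3]={S}  "bac"
  [0..3]={S}  "abac"

S ∈ T[0,3] ⇒ YES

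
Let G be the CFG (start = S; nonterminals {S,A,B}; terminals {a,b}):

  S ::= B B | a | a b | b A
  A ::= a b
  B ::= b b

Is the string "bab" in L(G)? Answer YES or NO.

Convert to CNF:
  S -> B B | T0 T1 | T1 A | a
  A -> T0 T1
  B -> T1 T1
  T0 -> a
  T1 -> b

CYK table (by increasing span):
  cell(0,0) b: {T1}  orig:{}
  cell(1,1) a: {S,T0}  orig:{S}
  cell(2,2) b: {T1}  orig:{}
  cell(0,1) ba: ∅
  cell(1,2) ab: {A,S}
  cell(0,2) bab: {S}

S ∈ T[0,2] ⇒ YES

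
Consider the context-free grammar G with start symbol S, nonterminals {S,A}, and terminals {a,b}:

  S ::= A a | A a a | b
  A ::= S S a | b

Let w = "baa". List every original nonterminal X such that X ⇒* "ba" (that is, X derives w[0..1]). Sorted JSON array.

CNF form of G:
  S -> A T0 | A X2 | b
  A -> S X1 | b
  T0 -> a
  X1 -> S T0
  X2 -> T0 T0

Fill CYK table bottom-up (cells [i..j] with 0 ≤ i ≤ j ≤ 1 only):
  T[0,0] 'b' = {A,S}
  T[1,1] 'a' = {T0}  orig:{}
  T[0,1] 'ba' = {S,X1}  orig:{S}

Original NTs in T[0,1] deriving "ba": ["S"]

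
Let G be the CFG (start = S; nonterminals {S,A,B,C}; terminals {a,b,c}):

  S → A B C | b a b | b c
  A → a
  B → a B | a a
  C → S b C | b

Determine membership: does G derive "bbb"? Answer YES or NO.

Convert to CNF:
  S -> A X4 | T1 T2 | T1 X5
  A -> a
  B -> T0 B | T0 T0
  C -> S X3 | b
  T0 -> a
  T1 -> b
  T2 -> c
  X3 -> T1 C
  X4 -> B C
  X5 -> T0 T1

Fill CYK table bottom-up:
  cell(0,0) b: {C,T1}  orig:{C}
  cell(1,1) b: {C,T1}  orig:{C}
  cell(2,2) b: {C,T1}  orig:{C}
  cell(0,1) bb: {X3}  orig:{}
  cell(1,2) bb: {X3}  orig:{}
  cell(0,2) bbb: ∅

S ∉ T[0,2] ⇒ NO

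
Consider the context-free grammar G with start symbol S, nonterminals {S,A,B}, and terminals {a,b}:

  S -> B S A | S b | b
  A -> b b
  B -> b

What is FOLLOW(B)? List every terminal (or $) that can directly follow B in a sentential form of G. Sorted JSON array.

FIRST sets, iterate to fixpoint:
round 1:
  A via A→b b: +{b}
  B via B→b: +{b}
  S via S→B S A: +{b}
  FIRST[S]={b}  FIRST[A]={b}  FIRST[B]={b}
round 2: — fixpoint
  FIRST[S]={b}  FIRST[A]={b}  FIRST[B]={b}

Compute FOLLOW by fixpoint:
initialize: $ ∈ FOLLOW(S)
iter 1:
  S→B S A: FOLLOW(B) ⊇ FIRST(S) = {b}; new: +{b}
  S→B S A: FOLLOW(S) ⊇ FIRST(A) = {b}; new: +{b}
  S→B S A: FOLLOW(A) ⊇ FOLLOW(S) ⊇ {$,b}; new: +{$,b}
  FOLLOW(S)={$,b}  FOLLOW(A)={$,b}  FOLLOW(B)={b}
iter 2: — fixpoint
  FOLLOW(S)={$,b}  FOLLOW(A)={$,b}  FOLLOW(B)={b}

FOLLOW(B) = ["b"]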